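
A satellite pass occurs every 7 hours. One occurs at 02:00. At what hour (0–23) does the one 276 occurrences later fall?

14

276·7 = 1932.
1932 − 80·24 = 12, so 1932 ≡ 12 (mod 24).
(2 + 12) mod 24 = 14.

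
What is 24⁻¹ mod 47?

24·2 = 48 = 1·47 + 1, so 24⁻¹ ≡ 2 (mod 47).

2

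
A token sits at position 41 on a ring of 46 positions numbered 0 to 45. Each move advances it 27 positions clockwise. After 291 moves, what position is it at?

32

291·27 = 7857.
7857 − 170·46 = 37, so 7857 ≡ 37 (mod 46).
(41 + 37) mod 46 = 32.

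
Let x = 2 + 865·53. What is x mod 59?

865·53 = 45845.
45845 = 777·59 + 2, so 45845 mod 59 = 2.
(2 + 2) mod 59 = 4.

4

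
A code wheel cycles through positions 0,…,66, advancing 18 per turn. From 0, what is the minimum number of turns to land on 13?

64

The inverse of 18 mod 67 is 41 (since 18·41 = 738 ≡ 1).
Multiplying both sides by 41: x ≡ 41·13 = 533 ≡ 64 (mod 67).
Check: 18·64 = 1152 = 17·67 + 13.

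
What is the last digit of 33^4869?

3

Powers of 3 mod 10 repeat with period 4: 3, 9, 7, 1.
4869 mod 4 = 1, so the last digit matches 3^1 = 3.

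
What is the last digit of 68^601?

8

Powers of 8 mod 10 repeat with period 4: 8, 4, 2, 6.
601 mod 4 = 1, so the last digit matches 8^1 = 8.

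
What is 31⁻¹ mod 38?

27

31·27 = 837 = 22·38 + 1, so 31⁻¹ ≡ 27 (mod 38).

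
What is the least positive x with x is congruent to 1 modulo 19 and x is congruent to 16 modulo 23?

39

x ≡ 1 (mod 19) gives x ∈ {1, 20, 39}.
The first of these with x mod 23 = 16 is 39.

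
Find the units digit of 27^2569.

The units digit of 27^n cycles with period 4: 7, 9, 3, 1, …
2569 mod 4 = 1, so the last digit matches 7^1 = 7.

7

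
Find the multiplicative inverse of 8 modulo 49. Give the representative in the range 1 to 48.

43

8·43 = 344 = 7·49 + 1, so 8⁻¹ ≡ 43 (mod 49).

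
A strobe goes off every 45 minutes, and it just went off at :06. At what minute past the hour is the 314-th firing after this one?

314·45 = 14130.
14130 − 235·60 = 30, so 14130 ≡ 30 (mod 60).
(6 + 30) mod 60 = 36.

36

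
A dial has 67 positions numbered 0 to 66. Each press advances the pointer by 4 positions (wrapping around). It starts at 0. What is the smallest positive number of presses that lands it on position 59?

4⁻¹ ≡ 17 (mod 67) because 4·17 = 68 = 1·67 + 1.
Multiplying both sides by 17: x ≡ 17·59 = 1003 ≡ 65 (mod 67).
Check: 4·65 = 260 = 3·67 + 59.

65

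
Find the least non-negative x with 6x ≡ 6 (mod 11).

6⁻¹ ≡ 2 (mod 11) because 6·2 = 12 = 1·11 + 1.
Multiplying both sides by 2: x ≡ 2·6 = 12 ≡ 1 (mod 11).

1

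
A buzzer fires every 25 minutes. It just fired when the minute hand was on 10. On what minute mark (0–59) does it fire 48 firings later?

48·25 = 1200.
1200 = 20·60 + 0, so 1200 mod 60 = 0.
(10 + 0) mod 60 = 10.

10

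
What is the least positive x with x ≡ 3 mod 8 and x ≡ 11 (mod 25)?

x ≡ 3 (mod 8) gives x ∈ {3, 11}.
The first of these with x mod 25 = 11 is 11.

11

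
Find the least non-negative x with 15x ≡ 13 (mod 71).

The inverse of 15 mod 71 is 19 (since 15·19 = 285 ≡ 1).
Multiplying both sides by 19: x ≡ 19·13 = 247 ≡ 34 (mod 71).
Check: 15·34 = 510 = 7·71 + 13.

34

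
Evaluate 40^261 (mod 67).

Successive squares of 40 mod 67: 40^1≡40, 40^2≡59, 40^4≡64, 40^8≡9, 40^16≡14, 40^32≡62, 40^64≡25, 40^128≡22, 40^256≡15.
261 = 1 + 4 + 256, so 40^261 ≡ 40·64·15 ≡ 9 (mod 67).

9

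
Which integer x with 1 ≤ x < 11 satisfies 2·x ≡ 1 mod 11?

6

11 = 5·2 + 1
2 = 2·1 + 0
Back-substituting gives 2·6 ≡ 1 (mod 11).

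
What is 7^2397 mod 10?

7

The units digit of 7^n cycles with period 4: 7, 9, 3, 1, …
2397 mod 4 = 1, so the last digit matches 7^1 = 7.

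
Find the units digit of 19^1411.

9

Powers of 9 mod 10 repeat with period 2: 9, 1.
1411 mod 2 = 1, so the last digit matches 9^1 = 9.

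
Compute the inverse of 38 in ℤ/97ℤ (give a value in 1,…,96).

38·23 = 874 = 9·97 + 1, so 38⁻¹ ≡ 23 (mod 97).

23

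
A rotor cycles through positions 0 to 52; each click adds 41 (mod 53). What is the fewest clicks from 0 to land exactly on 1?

22

41·22 = 902 = 17·53 + 1, so 41⁻¹ ≡ 22 (mod 53).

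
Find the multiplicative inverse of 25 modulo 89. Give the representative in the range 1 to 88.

57

89 = 3·25 + 14
25 = 1·14 + 11
14 = 1·11 + 3
11 = 3·3 + 2
3 = 1·2 + 1
2 = 2·1 + 0
Back-substituting gives 25·57 ≡ 1 (mod 89).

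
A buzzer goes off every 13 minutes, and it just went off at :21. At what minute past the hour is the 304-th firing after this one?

13

304·13 = 3952.
3952 − 65·60 = 52, so 3952 ≡ 52 (mod 60).
(21 + 52) mod 60 = 13.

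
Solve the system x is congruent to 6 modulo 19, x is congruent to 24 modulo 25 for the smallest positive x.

424

Since 25·16 ≡ 1 (mod 19), take x = 24 + 25·((6−24)·16 mod 19) = 24 + 25·16 = 424.
Check: 424 mod 19 = 6, 424 mod 25 = 24.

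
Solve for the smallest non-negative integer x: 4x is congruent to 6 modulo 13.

8

4⁻¹ ≡ 10 (mod 13) because 4·10 = 40 = 3·13 + 1.
So x ≡ 10·6 = 60 ≡ 8 (mod 13).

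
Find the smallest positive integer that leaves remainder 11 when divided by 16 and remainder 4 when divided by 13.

43

x ≡ 4 (mod 13) gives x ∈ {4, 17, 30, 43}.
The first of these with x mod 16 = 11 is 43.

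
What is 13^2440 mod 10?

The units digit of 13^n cycles with period 4: 3, 9, 7, 1, …
2440 leaves remainder 0 on division by 4, so 13^2440 ends in 1.

1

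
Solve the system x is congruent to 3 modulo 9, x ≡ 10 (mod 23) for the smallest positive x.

102

x ≡ 3 (mod 9) gives x ∈ {3, 12, 21, 30, 39, 48, 57, 66, …}.
The first of these with x mod 23 = 10 is 102.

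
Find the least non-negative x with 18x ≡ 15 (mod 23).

20

The inverse of 18 mod 23 is 9 (since 18·9 = 162 ≡ 1).
Multiplying both sides by 9: x ≡ 9·15 = 135 ≡ 20 (mod 23).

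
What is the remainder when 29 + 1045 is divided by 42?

24

1045 − 24·42 = 37, so 1045 ≡ 37 (mod 42).
(29 + 37) mod 42 = 24.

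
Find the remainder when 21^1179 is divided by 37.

36

Square-and-reduce mod 37: 21^1≡21, 21^2≡34, 21^4≡9, 21^8≡7, 21^16≡12, 21^32≡33, 21^64≡16, 21^128≡34, 21^256≡9, 21^512≡7, 21^1024≡12.
1179 = 1 + 2 + 8 + 16 + 128 + 1024, so 21^1179 ≡ 21·34·7·12·34·12 ≡ 36 (mod 37).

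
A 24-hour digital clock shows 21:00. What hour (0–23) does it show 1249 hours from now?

22

Dividing 1249 by 24 gives quotient 52 and remainder 1.
(21 + 1) mod 24 = 22.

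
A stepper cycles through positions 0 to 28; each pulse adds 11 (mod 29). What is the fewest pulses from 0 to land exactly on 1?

29 = 2·11 + 7
11 = 1·7 + 4
7 = 1·4 + 3
4 = 1·3 + 1
3 = 3·1 + 0
Back-substituting gives 11·8 ≡ 1 (mod 29).

8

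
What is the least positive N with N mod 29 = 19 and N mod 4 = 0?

48

Since 4·22 ≡ 1 (mod 29), take x = 0 + 4·((19−0)·22 mod 29) = 0 + 4·12 = 48.
Check: 48 mod 29 = 19, 48 mod 4 = 0.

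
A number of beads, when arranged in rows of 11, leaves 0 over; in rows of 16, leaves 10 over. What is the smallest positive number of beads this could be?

Since 16·9 ≡ 1 (mod 11), take x = 10 + 16·((0−10)·9 mod 11) = 10 + 16·9 = 154.
Check: 154 mod 11 = 0, 154 mod 16 = 10.

154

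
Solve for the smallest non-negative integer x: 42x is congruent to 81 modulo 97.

The inverse of 42 mod 97 is 67 (since 42·67 = 2814 ≡ 1).
Multiplying both sides by 67: x ≡ 67·81 = 5427 ≡ 92 (mod 97).

92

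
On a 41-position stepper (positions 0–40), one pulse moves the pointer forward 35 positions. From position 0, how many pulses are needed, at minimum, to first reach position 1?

34

35·34 = 1190 = 29·41 + 1, so 35⁻¹ ≡ 34 (mod 41).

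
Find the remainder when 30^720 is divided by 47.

Successive squares of 30 mod 47: 30^1≡30, 30^2≡7, 30^4≡2, 30^8≡4, 30^16≡16, 30^32≡21, 30^64≡18, 30^128≡42, 30^256≡25, 30^512≡14.
720 = 16 + 64 + 128 + 512, so 30^720 ≡ 16·18·42·14 ≡ 3 (mod 47).

3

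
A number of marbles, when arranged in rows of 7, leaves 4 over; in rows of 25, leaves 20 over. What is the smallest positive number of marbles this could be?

95

Since 25·2 ≡ 1 (mod 7), take x = 20 + 25·((4−20)·2 mod 7) = 20 + 25·3 = 95.
Check: 95 mod 7 = 4, 95 mod 25 = 20.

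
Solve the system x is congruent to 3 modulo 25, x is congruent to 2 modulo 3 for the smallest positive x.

53

Since 3·17 ≡ 1 (mod 25), take x = 2 + 3·((3−2)·17 mod 25) = 2 + 3·17 = 53.
Check: 53 mod 25 = 3, 53 mod 3 = 2.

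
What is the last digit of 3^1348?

1

Last digits of 3^n: 3, 9, 7, 1 (period 4).
1348 mod 4 = 0, so the last digit matches 3^4 = 1.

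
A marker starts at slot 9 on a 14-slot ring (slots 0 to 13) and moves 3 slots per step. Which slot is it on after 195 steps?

6

195·3 = 585.
585 = 41·14 + 11, so 585 mod 14 = 11.
(9 + 11) mod 14 = 6.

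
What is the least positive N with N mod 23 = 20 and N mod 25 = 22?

x ≡ 20 (mod 23) gives x ∈ {20, 43, 66, 89, 112, 135, 158, 181, …}.
The first of these with x mod 25 = 22 is 572.

572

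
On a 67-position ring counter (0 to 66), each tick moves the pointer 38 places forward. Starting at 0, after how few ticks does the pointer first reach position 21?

27

The inverse of 38 mod 67 is 30 (since 38·30 = 1140 ≡ 1).
So x ≡ 30·21 = 630 ≡ 27 (mod 67).
Check: 38·27 = 1026 = 15·67 + 21.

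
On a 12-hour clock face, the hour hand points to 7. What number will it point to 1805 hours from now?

1805 = 150·12 + 5, so 1805 mod 12 = 5.
7 + 5 → 12 on a 12-hour dial.

12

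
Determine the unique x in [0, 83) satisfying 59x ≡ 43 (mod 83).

The inverse of 59 mod 83 is 38 (since 59·38 = 2242 ≡ 1).
Multiplying both sides by 38: x ≡ 38·43 = 1634 ≡ 57 (mod 83).
Check: 59·57 = 3363 = 40·83 + 43.

57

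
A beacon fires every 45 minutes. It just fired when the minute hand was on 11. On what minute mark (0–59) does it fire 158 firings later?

158·45 = 7110.
Dividing 7110 by 60 gives quotient 118 and remainder 30.
(11 + 30) mod 60 = 41.

41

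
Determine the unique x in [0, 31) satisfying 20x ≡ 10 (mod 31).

16

20⁻¹ ≡ 14 (mod 31) because 20·14 = 280 = 9·31 + 1.
So x ≡ 14·10 = 140 ≡ 16 (mod 31).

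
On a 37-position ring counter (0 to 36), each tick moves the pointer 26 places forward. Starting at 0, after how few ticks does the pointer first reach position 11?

The inverse of 26 mod 37 is 10 (since 26·10 = 260 ≡ 1).
So x ≡ 10·11 = 110 ≡ 36 (mod 37).
Check: 26·36 = 936 = 25·37 + 11.

36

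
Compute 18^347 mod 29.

Successive squares of 18 mod 29: 18^1≡18, 18^2≡5, 18^4≡25, 18^8≡16, 18^16≡24, 18^32≡25, 18^64≡16, 18^128≡24, 18^256≡25.
347 = 1 + 2 + 8 + 16 + 64 + 256, so 18^347 ≡ 18·5·16·24·16·25 ≡ 19 (mod 29).

19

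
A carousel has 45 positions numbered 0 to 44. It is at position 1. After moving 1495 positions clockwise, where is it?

11

1495 = 33·45 + 10, so 1495 mod 45 = 10.
(1 + 10) mod 45 = 11.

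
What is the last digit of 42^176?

Last digits of 2^n: 2, 4, 8, 6 (period 4).
176 mod 4 = 0, so the last digit matches 2^4 = 6.

6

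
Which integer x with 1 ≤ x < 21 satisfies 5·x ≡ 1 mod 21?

17

21 = 4·5 + 1
5 = 5·1 + 0
Back-substituting gives 5·17 ≡ 1 (mod 21).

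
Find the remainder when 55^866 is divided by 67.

Successive squares of 55 mod 67: 55^1≡55, 55^2≡10, 55^4≡33, 55^8≡17, 55^16≡21, 55^32≡39, 55^64≡47, 55^128≡65, 55^256≡4, 55^512≡16.
Since 866 = 2 + 32 + 64 + 256 + 512 in binary, 55^866 ≡ 10·39·47·4·16 ≡ 17 (mod 67).

17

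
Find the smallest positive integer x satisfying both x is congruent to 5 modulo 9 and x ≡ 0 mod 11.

Since 11·5 ≡ 1 (mod 9), take x = 0 + 11·((5−0)·5 mod 9) = 0 + 11·7 = 77.
Check: 77 mod 9 = 5, 77 mod 11 = 0.

77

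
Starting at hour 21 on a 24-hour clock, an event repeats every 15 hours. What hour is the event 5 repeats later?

0

5·15 = 75.
75 − 3·24 = 3, so 75 ≡ 3 (mod 24).
(21 + 3) mod 24 = 0.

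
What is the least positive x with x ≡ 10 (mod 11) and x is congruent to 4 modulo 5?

54

x ≡ 4 (mod 5) gives x ∈ {4, 9, 14, 19, 24, 29, 34, 39, …}.
The first of these with x mod 11 = 10 is 54.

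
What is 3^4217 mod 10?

The units digit of 3^n cycles with period 4: 3, 9, 7, 1, …
4217 leaves remainder 1 on division by 4, so 3^4217 ends in 3.

3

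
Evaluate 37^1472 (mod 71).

20

Square-and-reduce mod 71: 37^1≡37, 37^2≡20, 37^4≡45, 37^8≡37, 37^16≡20, 37^32≡45, 37^64≡37, 37^128≡20, 37^256≡45, 37^512≡37, 37^1024≡20.
1472 = 64 + 128 + 256 + 1024, so 37^1472 ≡ 37·20·45·20 ≡ 20 (mod 71).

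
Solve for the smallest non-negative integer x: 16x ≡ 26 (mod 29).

The inverse of 16 mod 29 is 20 (since 16·20 = 320 ≡ 1).
So x ≡ 20·26 = 520 ≡ 27 (mod 29).
Check: 16·27 = 432 = 14·29 + 26.

27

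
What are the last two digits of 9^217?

By repeated squaring mod 100: 9^1≡9, 9^2≡81, 9^4≡61, 9^8≡21, 9^16≡41, 9^32≡81, 9^64≡61, 9^128≡21.
217 = 1 + 8 + 16 + 64 + 128, so 9^217 ≡ 9·21·41·61·21 ≡ 69 (mod 100).

69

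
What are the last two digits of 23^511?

27

Successive squares of 23 mod 100: 23^1≡23, 23^2≡29, 23^4≡41, 23^8≡81, 23^16≡61, 23^32≡21, 23^64≡41, 23^128≡81, 23^256≡61.
511 = 1 + 2 + 4 + 8 + 16 + 32 + 64 + 128 + 256, so 23^511 ≡ 23·29·41·81·61·21·41·81·61 ≡ 27 (mod 100).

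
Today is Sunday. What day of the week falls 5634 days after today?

5634 − 804·7 = 6, so 5634 ≡ 6 (mod 7).
Sunday + 6 days → Saturday.

Saturday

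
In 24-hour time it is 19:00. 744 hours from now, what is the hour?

19

744 mod 24 = 0 (since 31·24 = 744).
(19 + 0) mod 24 = 19.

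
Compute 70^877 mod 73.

Successive squares of 70 mod 73: 70^1≡70, 70^2≡9, 70^4≡8, 70^8≡64, 70^16≡8, 70^32≡64, 70^64≡8, 70^128≡64, 70^256≡8, 70^512≡64.
Since 877 = 1 + 4 + 8 + 32 + 64 + 256 + 512 in binary, 70^877 ≡ 70·8·64·64·8·8·64 ≡ 70 (mod 73).

70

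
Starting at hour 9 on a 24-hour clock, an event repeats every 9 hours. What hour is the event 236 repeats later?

21

236·9 = 2124.
2124 mod 24 = 12 (since 88·24 = 2112).
(9 + 12) mod 24 = 21.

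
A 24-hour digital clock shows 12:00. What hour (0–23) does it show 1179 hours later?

1179 − 49·24 = 3, so 1179 ≡ 3 (mod 24).
(12 + 3) mod 24 = 15.

15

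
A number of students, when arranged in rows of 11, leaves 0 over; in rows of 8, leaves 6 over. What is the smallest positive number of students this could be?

22

x ≡ 6 (mod 8) gives x ∈ {6, 14, 22}.
The first of these with x mod 11 = 0 is 22.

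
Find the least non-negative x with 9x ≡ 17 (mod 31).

The inverse of 9 mod 31 is 7 (since 9·7 = 63 ≡ 1).
So x ≡ 7·17 = 119 ≡ 26 (mod 31).

26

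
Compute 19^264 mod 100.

21

Successive squares of 19 mod 100: 19^1≡19, 19^2≡61, 19^4≡21, 19^8≡41, 19^16≡81, 19^32≡61, 19^64≡21, 19^128≡41, 19^256≡81.
264 = 8 + 256, so 19^264 ≡ 41·81 ≡ 21 (mod 100).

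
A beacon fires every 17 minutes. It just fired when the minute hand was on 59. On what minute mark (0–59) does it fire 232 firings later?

43

232·17 = 3944.
3944 = 65·60 + 44, so 3944 mod 60 = 44.
(59 + 44) mod 60 = 43.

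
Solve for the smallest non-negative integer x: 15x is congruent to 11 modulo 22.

11

The inverse of 15 mod 22 is 3 (since 15·3 = 45 ≡ 1).
Multiplying both sides by 3: x ≡ 3·11 = 33 ≡ 11 (mod 22).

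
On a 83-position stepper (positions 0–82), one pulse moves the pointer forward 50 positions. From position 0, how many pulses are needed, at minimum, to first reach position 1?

50·5 = 250 = 3·83 + 1, so 50⁻¹ ≡ 5 (mod 83).

5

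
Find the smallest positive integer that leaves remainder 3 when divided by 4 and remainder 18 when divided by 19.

x ≡ 3 (mod 4) gives x ∈ {3, 7, 11, 15, 19, 23, 27, 31, …}.
The first of these with x mod 19 = 18 is 75.

75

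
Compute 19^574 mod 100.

21

Square-and-reduce mod 100: 19^1≡19, 19^2≡61, 19^4≡21, 19^8≡41, 19^16≡81, 19^32≡61, 19^64≡21, 19^128≡41, 19^256≡81, 19^512≡61.
574 = 2 + 4 + 8 + 16 + 32 + 512, so 19^574 ≡ 61·21·41·81·61·61 ≡ 21 (mod 100).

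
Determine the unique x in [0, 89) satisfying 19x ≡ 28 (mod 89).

19⁻¹ ≡ 75 (mod 89) because 19·75 = 1425 = 16·89 + 1.
Multiplying both sides by 75: x ≡ 75·28 = 2100 ≡ 53 (mod 89).

53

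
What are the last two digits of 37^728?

21

Square-and-reduce mod 100: 37^1≡37, 37^2≡69, 37^4≡61, 37^8≡21, 37^16≡41, 37^32≡81, 37^64≡61, 37^128≡21, 37^256≡41, 37^512≡81.
Since 728 = 8 + 16 + 64 + 128 + 512 in binary, 37^728 ≡ 21·41·61·21·81 ≡ 21 (mod 100).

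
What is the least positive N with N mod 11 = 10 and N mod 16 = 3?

Since 16·9 ≡ 1 (mod 11), take x = 3 + 16·((10−3)·9 mod 11) = 3 + 16·8 = 131.
Check: 131 mod 11 = 10, 131 mod 16 = 3.

131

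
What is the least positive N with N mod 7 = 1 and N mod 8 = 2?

x ≡ 1 (mod 7) gives x ∈ {1, 8, 15, 22, 29, 36, 43, 50}.
The first of these with x mod 8 = 2 is 50.

50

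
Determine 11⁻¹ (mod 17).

14

17 = 1·11 + 6
11 = 1·6 + 5
6 = 1·5 + 1
5 = 5·1 + 0
Back-substituting gives 11·14 ≡ 1 (mod 17).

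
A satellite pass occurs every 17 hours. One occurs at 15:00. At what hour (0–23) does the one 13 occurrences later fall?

13·17 = 221.
Dividing 221 by 24 gives quotient 9 and remainder 5.
(15 + 5) mod 24 = 20.

20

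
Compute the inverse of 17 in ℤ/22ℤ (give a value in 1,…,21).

17·13 = 221 = 10·22 + 1, so 17⁻¹ ≡ 13 (mod 22).

13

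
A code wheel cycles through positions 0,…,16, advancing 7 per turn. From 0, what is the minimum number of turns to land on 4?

7⁻¹ ≡ 5 (mod 17) because 7·5 = 35 = 2·17 + 1.
So x ≡ 5·4 = 20 ≡ 3 (mod 17).

3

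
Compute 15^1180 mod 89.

Square-and-reduce mod 89: 15^1≡15, 15^2≡47, 15^4≡73, 15^8≡78, 15^16≡32, 15^32≡45, 15^64≡67, 15^128≡39, 15^256≡8, 15^512≡64, 15^1024≡2.
1180 = 4 + 8 + 16 + 128 + 1024, so 15^1180 ≡ 73·78·32·39·2 ≡ 81 (mod 89).

81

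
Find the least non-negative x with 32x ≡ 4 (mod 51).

32

32⁻¹ ≡ 8 (mod 51) because 32·8 = 256 = 5·51 + 1.
Multiplying both sides by 8: x ≡ 8·4 = 32 ≡ 32 (mod 51).
Check: 32·32 = 1024 = 20·51 + 4.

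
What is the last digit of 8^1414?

Last digits of 8^n: 8, 4, 2, 6 (period 4).
1414 mod 4 = 2, so the last digit matches 8^2 = 4.

4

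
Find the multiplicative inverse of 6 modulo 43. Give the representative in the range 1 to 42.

43 = 7·6 + 1
6 = 6·1 + 0
Back-substituting gives 6·36 ≡ 1 (mod 43).

36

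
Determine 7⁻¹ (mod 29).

29 = 4·7 + 1
7 = 7·1 + 0
Back-substituting gives 7·25 ≡ 1 (mod 29).

25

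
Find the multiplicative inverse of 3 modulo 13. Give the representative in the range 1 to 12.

3·9 = 27 = 2·13 + 1, so 3⁻¹ ≡ 9 (mod 13).

9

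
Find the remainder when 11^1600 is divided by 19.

11

By repeated squaring mod 19: 11^1≡11, 11^2≡7, 11^4≡11, 11^8≡7, 11^16≡11, 11^32≡7, 11^64≡11, 11^128≡7, 11^256≡11, 11^512≡7, 11^1024≡11.
Since 1600 = 64 + 512 + 1024 in binary, 11^1600 ≡ 11·7·11 ≡ 11 (mod 19).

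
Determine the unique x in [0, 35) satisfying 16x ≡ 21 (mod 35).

16⁻¹ ≡ 11 (mod 35) because 16·11 = 176 = 5·35 + 1.
So x ≡ 11·21 = 231 ≡ 21 (mod 35).
Check: 16·21 = 336 = 9·35 + 21.

21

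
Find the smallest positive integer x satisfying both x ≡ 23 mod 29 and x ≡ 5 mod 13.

x ≡ 5 (mod 13) gives x ∈ {5, 18, 31, 44, 57, 70, 83, 96, …}.
The first of these with x mod 29 = 23 is 226.

226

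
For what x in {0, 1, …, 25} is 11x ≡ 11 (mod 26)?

The inverse of 11 mod 26 is 19 (since 11·19 = 209 ≡ 1).
Multiplying both sides by 19: x ≡ 19·11 = 209 ≡ 1 (mod 26).
Check: 11·1 = 11 = 0·26 + 11.

1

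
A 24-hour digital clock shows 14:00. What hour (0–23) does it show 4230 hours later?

20

4230 − 176·24 = 6, so 4230 ≡ 6 (mod 24).
(14 + 6) mod 24 = 20.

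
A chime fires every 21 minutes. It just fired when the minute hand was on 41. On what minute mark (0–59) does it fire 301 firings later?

301·21 = 6321.
Dividing 6321 by 60 gives quotient 105 and remainder 21.
(41 + 21) mod 60 = 2.

2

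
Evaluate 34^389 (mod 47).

42

Square-and-reduce mod 47: 34^1≡34, 34^2≡28, 34^4≡32, 34^8≡37, 34^16≡6, 34^32≡36, 34^64≡27, 34^128≡24, 34^256≡12.
389 = 1 + 4 + 128 + 256, so 34^389 ≡ 34·32·24·12 ≡ 42 (mod 47).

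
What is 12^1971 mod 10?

The units digit of 12^n cycles with period 4: 2, 4, 8, 6, …
1971 leaves remainder 3 on division by 4, so 12^1971 ends in 8.

8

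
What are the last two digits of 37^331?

Successive squares of 37 mod 100: 37^1≡37, 37^2≡69, 37^4≡61, 37^8≡21, 37^16≡41, 37^32≡81, 37^64≡61, 37^128≡21, 37^256≡41.
331 = 1 + 2 + 8 + 64 + 256, so 37^331 ≡ 37·69·21·61·41 ≡ 13 (mod 100).

13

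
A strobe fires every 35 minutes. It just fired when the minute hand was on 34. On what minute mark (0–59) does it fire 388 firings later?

388·35 = 13580.
13580 = 226·60 + 20, so 13580 mod 60 = 20.
(34 + 20) mod 60 = 54.

54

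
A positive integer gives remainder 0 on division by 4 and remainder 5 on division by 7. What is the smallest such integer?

12

x ≡ 0 (mod 4) gives x ∈ {0, 4, 8, 12}.
The first of these with x mod 7 = 5 is 12.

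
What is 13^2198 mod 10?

9

Powers of 3 mod 10 repeat with period 4: 3, 9, 7, 1.
2198 leaves remainder 2 on division by 4, so 13^2198 ends in 9.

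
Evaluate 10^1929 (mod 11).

10

Successive squares of 10 mod 11: 10^1≡10, 10^2≡1, 10^4≡1, 10^8≡1, 10^16≡1, 10^32≡1, 10^64≡1, 10^128≡1, 10^256≡1, 10^512≡1, 10^1024≡1.
Since 1929 = 1 + 8 + 128 + 256 + 512 + 1024 in binary, 10^1929 ≡ 10·1·1·1·1·1 ≡ 10 (mod 11).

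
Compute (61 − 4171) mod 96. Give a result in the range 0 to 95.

18

Dividing 4171 by 96 gives quotient 43 and remainder 43.
(61 − 43) mod 96 = 18.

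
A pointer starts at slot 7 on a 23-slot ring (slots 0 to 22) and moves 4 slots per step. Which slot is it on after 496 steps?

496·4 = 1984.
Dividing 1984 by 23 gives quotient 86 and remainder 6.
(7 + 6) mod 23 = 13.

13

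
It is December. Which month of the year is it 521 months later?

Dividing 521 by 12 gives quotient 43 and remainder 5.
December + 5 months → May.

May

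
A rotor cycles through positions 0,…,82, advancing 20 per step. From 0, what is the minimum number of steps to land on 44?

20⁻¹ ≡ 54 (mod 83) because 20·54 = 1080 = 13·83 + 1.
Multiplying both sides by 54: x ≡ 54·44 = 2376 ≡ 52 (mod 83).

52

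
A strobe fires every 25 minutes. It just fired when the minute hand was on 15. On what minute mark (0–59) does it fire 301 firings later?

301·25 = 7525.
Dividing 7525 by 60 gives quotient 125 and remainder 25.
(15 + 25) mod 60 = 40.

40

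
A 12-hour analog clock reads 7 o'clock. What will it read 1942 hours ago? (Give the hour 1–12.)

1942 = 161·12 + 10, so 1942 mod 12 = 10.
7 − 10 → 9 on a 12-hour dial.

9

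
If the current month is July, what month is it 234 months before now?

January

234 − 19·12 = 6, so 234 ≡ 6 (mod 12).
July − 6 months → January.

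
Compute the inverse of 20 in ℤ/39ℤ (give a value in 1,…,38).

20·2 = 40 = 1·39 + 1, so 20⁻¹ ≡ 2 (mod 39).

2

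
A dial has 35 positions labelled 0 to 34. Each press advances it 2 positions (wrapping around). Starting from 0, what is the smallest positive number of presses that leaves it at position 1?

2·18 = 36 = 1·35 + 1, so 2⁻¹ ≡ 18 (mod 35).

18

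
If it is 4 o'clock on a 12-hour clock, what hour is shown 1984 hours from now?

Dividing 1984 by 12 gives quotient 165 and remainder 4.
4 + 4 → 8 on a 12-hour dial.

8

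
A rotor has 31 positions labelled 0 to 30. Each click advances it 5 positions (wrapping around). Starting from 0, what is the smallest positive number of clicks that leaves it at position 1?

5·25 = 125 = 4·31 + 1, so 5⁻¹ ≡ 25 (mod 31).

25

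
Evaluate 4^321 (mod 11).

4

By repeated squaring mod 11: 4^1≡4, 4^2≡5, 4^4≡3, 4^8≡9, 4^16≡4, 4^32≡5, 4^64≡3, 4^128≡9, 4^256≡4.
Since 321 = 1 + 64 + 256 in binary, 4^321 ≡ 4·3·4 ≡ 4 (mod 11).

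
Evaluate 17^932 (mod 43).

By repeated squaring mod 43: 17^1≡17, 17^2≡31, 17^4≡15, 17^8≡10, 17^16≡14, 17^32≡24, 17^64≡17, 17^128≡31, 17^256≡15, 17^512≡10.
Since 932 = 4 + 32 + 128 + 256 + 512 in binary, 17^932 ≡ 15·24·31·15·10 ≡ 10 (mod 43).

10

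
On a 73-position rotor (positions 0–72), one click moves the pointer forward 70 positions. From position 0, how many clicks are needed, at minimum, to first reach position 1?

24

70·24 = 1680 = 23·73 + 1, so 70⁻¹ ≡ 24 (mod 73).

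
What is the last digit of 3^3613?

3

The units digit of 3^n cycles with period 4: 3, 9, 7, 1, …
3613 leaves remainder 1 on division by 4, so 3^3613 ends in 3.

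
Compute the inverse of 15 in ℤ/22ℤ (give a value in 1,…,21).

15·3 = 45 = 2·22 + 1, so 15⁻¹ ≡ 3 (mod 22).

3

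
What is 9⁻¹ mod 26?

9·3 = 27 = 1·26 + 1, so 9⁻¹ ≡ 3 (mod 26).

3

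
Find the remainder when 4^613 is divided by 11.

Square-and-reduce mod 11: 4^1≡4, 4^2≡5, 4^4≡3, 4^8≡9, 4^16≡4, 4^32≡5, 4^64≡3, 4^128≡9, 4^256≡4, 4^512≡5.
613 = 1 + 4 + 32 + 64 + 512, so 4^613 ≡ 4·3·5·3·5 ≡ 9 (mod 11).

9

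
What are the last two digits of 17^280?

Successive squares of 17 mod 100: 17^1≡17, 17^2≡89, 17^4≡21, 17^8≡41, 17^16≡81, 17^32≡61, 17^64≡21, 17^128≡41, 17^256≡81.
Since 280 = 8 + 16 + 256 in binary, 17^280 ≡ 41·81·81 ≡ 1 (mod 100).

01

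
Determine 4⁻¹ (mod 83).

21

83 = 20·4 + 3
4 = 1·3 + 1
3 = 3·1 + 0
Back-substituting gives 4·21 ≡ 1 (mod 83).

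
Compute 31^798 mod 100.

Square-and-reduce mod 100: 31^1≡31, 31^2≡61, 31^4≡21, 31^8≡41, 31^16≡81, 31^32≡61, 31^64≡21, 31^128≡41, 31^256≡81, 31^512≡61.
Since 798 = 2 + 4 + 8 + 16 + 256 + 512 in binary, 31^798 ≡ 61·21·41·81·81·61 ≡ 41 (mod 100).

41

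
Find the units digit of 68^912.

6

Last digits of 8^n: 8, 4, 2, 6 (period 4).
912 mod 4 = 0, so the last digit matches 8^4 = 6.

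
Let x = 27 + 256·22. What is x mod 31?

256·22 = 5632.
5632 − 181·31 = 21, so 5632 ≡ 21 (mod 31).
(27 + 21) mod 31 = 17.

17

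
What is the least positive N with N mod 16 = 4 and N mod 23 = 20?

20

x ≡ 4 (mod 16) gives x ∈ {4, 20}.
The first of these with x mod 23 = 20 is 20.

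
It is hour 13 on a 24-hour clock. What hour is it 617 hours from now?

617 = 25·24 + 17, so 617 mod 24 = 17.
(13 + 17) mod 24 = 6.

6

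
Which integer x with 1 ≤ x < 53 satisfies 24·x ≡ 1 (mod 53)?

24·42 = 1008 = 19·53 + 1, so 24⁻¹ ≡ 42 (mod 53).

42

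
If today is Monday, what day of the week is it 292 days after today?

292 mod 7 = 5 (since 41·7 = 287).
Monday + 5 days → Saturday.

Saturday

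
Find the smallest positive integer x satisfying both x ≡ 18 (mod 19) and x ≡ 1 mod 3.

x ≡ 1 (mod 3) gives x ∈ {1, 4, 7, 10, 13, 16, 19, 22, …}.
The first of these with x mod 19 = 18 is 37.

37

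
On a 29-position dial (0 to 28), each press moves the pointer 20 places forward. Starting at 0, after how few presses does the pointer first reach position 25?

23

20⁻¹ ≡ 16 (mod 29) because 20·16 = 320 = 11·29 + 1.
Multiplying both sides by 16: x ≡ 16·25 = 400 ≡ 23 (mod 29).
Check: 20·23 = 460 = 15·29 + 25.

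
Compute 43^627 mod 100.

Square-and-reduce mod 100: 43^1≡43, 43^2≡49, 43^4≡1, 43^8≡1, 43^16≡1, 43^32≡1, 43^64≡1, 43^128≡1, 43^256≡1, 43^512≡1.
627 = 1 + 2 + 16 + 32 + 64 + 512, so 43^627 ≡ 43·49·1·1·1·1 ≡ 7 (mod 100).

7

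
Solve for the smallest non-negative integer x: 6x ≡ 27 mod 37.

6⁻¹ ≡ 31 (mod 37) because 6·31 = 186 = 5·37 + 1.
Multiplying both sides by 31: x ≡ 31·27 = 837 ≡ 23 (mod 37).
Check: 6·23 = 138 = 3·37 + 27.

23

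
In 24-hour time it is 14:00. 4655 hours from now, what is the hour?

13

4655 − 193·24 = 23, so 4655 ≡ 23 (mod 24).
(14 + 23) mod 24 = 13.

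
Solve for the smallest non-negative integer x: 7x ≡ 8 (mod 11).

9

The inverse of 7 mod 11 is 8 (since 7·8 = 56 ≡ 1).
So x ≡ 8·8 = 64 ≡ 9 (mod 11).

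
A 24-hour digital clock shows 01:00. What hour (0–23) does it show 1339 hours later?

1339 mod 24 = 19 (since 55·24 = 1320).
(1 + 19) mod 24 = 20.

20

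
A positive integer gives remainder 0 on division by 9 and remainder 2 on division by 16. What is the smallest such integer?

x ≡ 0 (mod 9) gives x ∈ {0, 9, 18}.
The first of these with x mod 16 = 2 is 18.

18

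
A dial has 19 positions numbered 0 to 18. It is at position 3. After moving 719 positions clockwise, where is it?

719 − 37·19 = 16, so 719 ≡ 16 (mod 19).
(3 + 16) mod 19 = 0.

0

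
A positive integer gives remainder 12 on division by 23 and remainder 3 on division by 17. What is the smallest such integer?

173

x ≡ 3 (mod 17) gives x ∈ {3, 20, 37, 54, 71, 88, 105, 122, …}.
The first of these with x mod 23 = 12 is 173.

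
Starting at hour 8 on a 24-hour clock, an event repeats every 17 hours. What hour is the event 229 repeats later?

229·17 = 3893.
3893 − 162·24 = 5, so 3893 ≡ 5 (mod 24).
(8 + 5) mod 24 = 13.

13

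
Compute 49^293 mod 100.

49

Successive squares of 49 mod 100: 49^1≡49, 49^2≡1, 49^4≡1, 49^8≡1, 49^16≡1, 49^32≡1, 49^64≡1, 49^128≡1, 49^256≡1.
Since 293 = 1 + 4 + 32 + 256 in binary, 49^293 ≡ 49·1·1·1 ≡ 49 (mod 100).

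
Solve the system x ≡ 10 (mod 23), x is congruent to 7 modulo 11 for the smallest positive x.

194

Since 11·21 ≡ 1 (mod 23), take x = 7 + 11·((10−7)·21 mod 23) = 7 + 11·17 = 194.
Check: 194 mod 23 = 10, 194 mod 11 = 7.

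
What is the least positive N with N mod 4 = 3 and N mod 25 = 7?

7

x ≡ 3 (mod 4) gives x ∈ {3, 7}.
The first of these with x mod 25 = 7 is 7.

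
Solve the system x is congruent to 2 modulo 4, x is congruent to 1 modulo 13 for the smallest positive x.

14

x ≡ 2 (mod 4) gives x ∈ {2, 6, 10, 14}.
The first of these with x mod 13 = 1 is 14.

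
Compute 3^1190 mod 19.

9

Successive squares of 3 mod 19: 3^1≡3, 3^2≡9, 3^4≡5, 3^8≡6, 3^16≡17, 3^32≡4, 3^64≡16, 3^128≡9, 3^256≡5, 3^512≡6, 3^1024≡17.
1190 = 2 + 4 + 32 + 128 + 1024, so 3^1190 ≡ 9·5·4·9·17 ≡ 9 (mod 19).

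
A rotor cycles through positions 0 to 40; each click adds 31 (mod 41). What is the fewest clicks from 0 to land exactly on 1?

4

41 = 1·31 + 10
31 = 3·10 + 1
10 = 10·1 + 0
Back-substituting gives 31·4 ≡ 1 (mod 41).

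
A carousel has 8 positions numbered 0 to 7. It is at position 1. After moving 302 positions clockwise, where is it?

7

302 = 37·8 + 6, so 302 mod 8 = 6.
(1 + 6) mod 8 = 7.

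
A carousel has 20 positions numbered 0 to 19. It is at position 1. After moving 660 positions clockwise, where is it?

1

660 mod 20 = 0 (since 33·20 = 660).
(1 + 0) mod 20 = 1.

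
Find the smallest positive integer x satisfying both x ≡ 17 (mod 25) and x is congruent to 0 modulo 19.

342

x ≡ 0 (mod 19) gives x ∈ {0, 19, 38, 57, 76, 95, 114, 133, …}.
The first of these with x mod 25 = 17 is 342.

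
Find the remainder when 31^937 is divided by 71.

Square-and-reduce mod 71: 31^1≡31, 31^2≡38, 31^4≡24, 31^8≡8, 31^16≡64, 31^32≡49, 31^64≡58, 31^128≡27, 31^256≡19, 31^512≡6.
Since 937 = 1 + 8 + 32 + 128 + 256 + 512 in binary, 31^937 ≡ 31·8·49·27·19·6 ≡ 62 (mod 71).

62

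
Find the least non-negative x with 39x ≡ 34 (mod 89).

10

The inverse of 39 mod 89 is 16 (since 39·16 = 624 ≡ 1).
So x ≡ 16·34 = 544 ≡ 10 (mod 89).
Check: 39·10 = 390 = 4·89 + 34.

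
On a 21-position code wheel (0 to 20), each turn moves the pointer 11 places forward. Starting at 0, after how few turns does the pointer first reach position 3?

11⁻¹ ≡ 2 (mod 21) because 11·2 = 22 = 1·21 + 1.
So x ≡ 2·3 = 6 ≡ 6 (mod 21).

6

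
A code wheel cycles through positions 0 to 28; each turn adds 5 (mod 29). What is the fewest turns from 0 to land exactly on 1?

29 = 5·5 + 4
5 = 1·4 + 1
4 = 4·1 + 0
Back-substituting gives 5·6 ≡ 1 (mod 29).

6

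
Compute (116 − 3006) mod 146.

3006 mod 146 = 86 (since 20·146 = 2920).
(116 − 86) mod 146 = 30.

30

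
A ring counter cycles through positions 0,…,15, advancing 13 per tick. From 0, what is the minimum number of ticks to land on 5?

13⁻¹ ≡ 5 (mod 16) because 13·5 = 65 = 4·16 + 1.
So x ≡ 5·5 = 25 ≡ 9 (mod 16).

9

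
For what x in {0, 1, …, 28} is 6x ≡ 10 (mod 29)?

21

6⁻¹ ≡ 5 (mod 29) because 6·5 = 30 = 1·29 + 1.
Multiplying both sides by 5: x ≡ 5·10 = 50 ≡ 21 (mod 29).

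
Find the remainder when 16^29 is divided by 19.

9

Successive squares of 16 mod 19: 16^1≡16, 16^2≡9, 16^4≡5, 16^8≡6, 16^16≡17.
Since 29 = 1 + 4 + 8 + 16 in binary, 16^29 ≡ 16·5·6·17 ≡ 9 (mod 19).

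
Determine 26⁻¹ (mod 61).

26·54 = 1404 = 23·61 + 1, so 26⁻¹ ≡ 54 (mod 61).

54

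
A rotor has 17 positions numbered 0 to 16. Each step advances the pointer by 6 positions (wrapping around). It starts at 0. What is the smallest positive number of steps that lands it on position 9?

10

6⁻¹ ≡ 3 (mod 17) because 6·3 = 18 = 1·17 + 1.
So x ≡ 3·9 = 27 ≡ 10 (mod 17).
Check: 6·10 = 60 = 3·17 + 9.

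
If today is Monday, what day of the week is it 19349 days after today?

19349 mod 7 = 1 (since 2764·7 = 19348).
Monday + 1 day → Tuesday.

Tuesday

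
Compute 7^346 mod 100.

49

Square-and-reduce mod 100: 7^1≡7, 7^2≡49, 7^4≡1, 7^8≡1, 7^16≡1, 7^32≡1, 7^64≡1, 7^128≡1, 7^256≡1.
346 = 2 + 8 + 16 + 64 + 256, so 7^346 ≡ 49·1·1·1·1 ≡ 49 (mod 100).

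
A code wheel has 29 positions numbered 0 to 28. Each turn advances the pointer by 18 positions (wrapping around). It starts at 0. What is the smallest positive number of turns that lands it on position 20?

14

18⁻¹ ≡ 21 (mod 29) because 18·21 = 378 = 13·29 + 1.
Multiplying both sides by 21: x ≡ 21·20 = 420 ≡ 14 (mod 29).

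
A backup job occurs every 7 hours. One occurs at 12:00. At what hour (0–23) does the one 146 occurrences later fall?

2

146·7 = 1022.
1022 mod 24 = 14 (since 42·24 = 1008).
(12 + 14) mod 24 = 2.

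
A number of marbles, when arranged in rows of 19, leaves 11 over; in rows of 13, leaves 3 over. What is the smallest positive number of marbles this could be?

Since 13·3 ≡ 1 (mod 19), take x = 3 + 13·((11−3)·3 mod 19) = 3 + 13·5 = 68.
Check: 68 mod 19 = 11, 68 mod 13 = 3.

68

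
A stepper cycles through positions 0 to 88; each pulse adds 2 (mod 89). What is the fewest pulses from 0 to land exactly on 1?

89 = 44·2 + 1
2 = 2·1 + 0
Back-substituting gives 2·45 ≡ 1 (mod 89).

45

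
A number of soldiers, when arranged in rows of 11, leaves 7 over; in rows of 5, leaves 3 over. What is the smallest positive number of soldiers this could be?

x ≡ 3 (mod 5) gives x ∈ {3, 8, 13, 18}.
The first of these with x mod 11 = 7 is 18.

18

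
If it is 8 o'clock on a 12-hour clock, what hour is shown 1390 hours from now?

6

1390 mod 12 = 10 (since 115·12 = 1380).
8 + 10 → 6 on a 12-hour dial.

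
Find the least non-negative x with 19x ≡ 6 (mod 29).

19⁻¹ ≡ 26 (mod 29) because 19·26 = 494 = 17·29 + 1.
Multiplying both sides by 26: x ≡ 26·6 = 156 ≡ 11 (mod 29).
Check: 19·11 = 209 = 7·29 + 6.

11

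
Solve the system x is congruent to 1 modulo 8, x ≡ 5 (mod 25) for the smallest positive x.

105

Since 25·1 ≡ 1 (mod 8), take x = 5 + 25·((1−5)·1 mod 8) = 5 + 25·4 = 105.
Check: 105 mod 8 = 1, 105 mod 25 = 5.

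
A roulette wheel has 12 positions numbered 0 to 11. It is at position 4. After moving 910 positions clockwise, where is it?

910 − 75·12 = 10, so 910 ≡ 10 (mod 12).
(4 + 10) mod 12 = 2.

2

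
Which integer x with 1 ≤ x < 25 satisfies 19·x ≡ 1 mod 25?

19·4 = 76 = 3·25 + 1, so 19⁻¹ ≡ 4 (mod 25).

4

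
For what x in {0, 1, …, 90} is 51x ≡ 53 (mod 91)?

51

The inverse of 51 mod 91 is 25 (since 51·25 = 1275 ≡ 1).
So x ≡ 25·53 = 1325 ≡ 51 (mod 91).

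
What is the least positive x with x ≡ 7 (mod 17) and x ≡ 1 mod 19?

58

Since 19·9 ≡ 1 (mod 17), take x = 1 + 19·((7−1)·9 mod 17) = 1 + 19·3 = 58.
Check: 58 mod 17 = 7, 58 mod 19 = 1.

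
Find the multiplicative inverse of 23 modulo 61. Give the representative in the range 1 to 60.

23·8 = 184 = 3·61 + 1, so 23⁻¹ ≡ 8 (mod 61).

8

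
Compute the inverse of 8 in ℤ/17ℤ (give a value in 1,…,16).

8·15 = 120 = 7·17 + 1, so 8⁻¹ ≡ 15 (mod 17).

15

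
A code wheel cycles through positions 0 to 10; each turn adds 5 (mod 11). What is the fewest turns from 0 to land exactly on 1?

9

11 = 2·5 + 1
5 = 5·1 + 0
Back-substituting gives 5·9 ≡ 1 (mod 11).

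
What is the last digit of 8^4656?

Last digits of 8^n: 8, 4, 2, 6 (period 4).
4656 mod 4 = 0, so the last digit matches 8^4 = 6.

6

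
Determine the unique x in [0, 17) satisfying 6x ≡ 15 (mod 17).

11

6⁻¹ ≡ 3 (mod 17) because 6·3 = 18 = 1·17 + 1.
So x ≡ 3·15 = 45 ≡ 11 (mod 17).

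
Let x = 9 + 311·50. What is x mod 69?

311·50 = 15550.
Dividing 15550 by 69 gives quotient 225 and remainder 25.
(9 + 25) mod 69 = 34.

34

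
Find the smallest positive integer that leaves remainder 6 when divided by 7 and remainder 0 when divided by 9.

27

Since 9·4 ≡ 1 (mod 7), take x = 0 + 9·((6−0)·4 mod 7) = 0 + 9·3 = 27.
Check: 27 mod 7 = 6, 27 mod 9 = 0.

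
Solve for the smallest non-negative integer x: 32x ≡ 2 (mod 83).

26

The inverse of 32 mod 83 is 13 (since 32·13 = 416 ≡ 1).
Multiplying both sides by 13: x ≡ 13·2 = 26 ≡ 26 (mod 83).
Check: 32·26 = 832 = 10·83 + 2.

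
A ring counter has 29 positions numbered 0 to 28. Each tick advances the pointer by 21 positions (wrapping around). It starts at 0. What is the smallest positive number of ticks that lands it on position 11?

24

21⁻¹ ≡ 18 (mod 29) because 21·18 = 378 = 13·29 + 1.
So x ≡ 18·11 = 198 ≡ 24 (mod 29).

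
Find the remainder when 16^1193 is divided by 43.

Successive squares of 16 mod 43: 16^1≡16, 16^2≡41, 16^4≡4, 16^8≡16, 16^16≡41, 16^32≡4, 16^64≡16, 16^128≡41, 16^256≡4, 16^512≡16, 16^1024≡41.
1193 = 1 + 8 + 32 + 128 + 1024, so 16^1193 ≡ 16·16·4·41·41 ≡ 11 (mod 43).

11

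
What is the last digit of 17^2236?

The units digit of 17^n cycles with period 4: 7, 9, 3, 1, …
2236 leaves remainder 0 on division by 4, so 17^2236 ends in 1.

1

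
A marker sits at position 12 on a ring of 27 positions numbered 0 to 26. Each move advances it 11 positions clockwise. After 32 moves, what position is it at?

32·11 = 352.
352 mod 27 = 1 (since 13·27 = 351).
(12 + 1) mod 27 = 13.

13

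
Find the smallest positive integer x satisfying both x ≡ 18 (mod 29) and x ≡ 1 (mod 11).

x ≡ 1 (mod 11) gives x ∈ {1, 12, 23, 34, 45, 56, 67, 78, …}.
The first of these with x mod 29 = 18 is 221.

221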